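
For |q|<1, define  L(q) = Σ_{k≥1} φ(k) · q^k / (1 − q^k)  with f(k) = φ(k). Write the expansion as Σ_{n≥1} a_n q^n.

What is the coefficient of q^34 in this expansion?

d|34:{34,17,2,1}  Σφ=16+16+1+1=34

a_34 = 34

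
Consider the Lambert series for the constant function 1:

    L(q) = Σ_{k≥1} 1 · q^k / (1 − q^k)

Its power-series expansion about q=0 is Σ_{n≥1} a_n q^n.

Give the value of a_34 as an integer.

a_34 = 4

n=34: 34·1 17·2 2·17 1·34  f→[1+1+1+1]=4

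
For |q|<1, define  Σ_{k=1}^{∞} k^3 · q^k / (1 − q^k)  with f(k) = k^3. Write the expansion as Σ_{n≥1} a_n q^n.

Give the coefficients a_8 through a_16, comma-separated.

585, 757, 1134, 1332, 2044, 2198, 3096, 3528, 4681

q^8  k|8↦f(k): 8:512 4:64 2:8 1:1  a_8=585
d|9:{9,3,1}  Σf=729+27+1=757
n=10: 10·1 5·2 2·5 1·10  f→[1000+125+8+1]=1134
[q^11] f(11)=1331,f(1)=1 ⇒ 1332
q^12  k|12↦f(k): 1:1 2:8 3:27 4:64 6:216 12:1728  a_12=2044
n=13: 13·1 1·13  f→[2197+1]=2198
q^14  k|14↦f(k): 1:1 2:8 7:343 14:2744  a_14=3096
[q^15] f(15)=3375,f(5)=125,f(3)=27,f(1)=1 ⇒ 3528
n=16: 1·16 2·8 4·4 8·2 16·1  f→[1+8+64+512+4096]=4681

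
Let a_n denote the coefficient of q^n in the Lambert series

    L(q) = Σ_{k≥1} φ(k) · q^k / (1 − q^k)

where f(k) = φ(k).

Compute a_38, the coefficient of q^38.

[q^38] φ(1)=1,φ(2)=1,φ(19)=18,φ(38)=18 ⇒ 38

a_38 = 38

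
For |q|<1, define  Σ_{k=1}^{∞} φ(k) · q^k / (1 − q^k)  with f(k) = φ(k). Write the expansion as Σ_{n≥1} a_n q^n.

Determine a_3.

q^3  k|3↦φ(k): 1:1 3:2  a_3=3

a_3 = 3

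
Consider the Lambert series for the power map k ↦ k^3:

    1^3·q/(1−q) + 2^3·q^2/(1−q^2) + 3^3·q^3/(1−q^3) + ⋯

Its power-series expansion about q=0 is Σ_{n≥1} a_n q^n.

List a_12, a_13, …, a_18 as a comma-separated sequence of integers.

2044, 2198, 3096, 3528, 4681, 4914, 6813

[q^12] f(1)=1,f(2)=8,f(3)=27,f(4)=64,f(6)=216,f(12)=1728 ⇒ 2044
d|13:{13,1}  Σf=2197+1=2198
n=14: 14·1 7·2 2·7 1·14  f→[2744+343+8+1]=3096
d|15:{1,3,5,15}  Σf=1+27+125+3375=3528
d|16:{16,8,4,2,1}  Σf=4096+512+64+8+1=4681
q^17  k|17↦f(k): 1:1 17:4913  a_17=4914
n=18: 1·18 2·9 3·6 6·3 9·2 18·1  f→[1+8+27+216+729+5832]=6813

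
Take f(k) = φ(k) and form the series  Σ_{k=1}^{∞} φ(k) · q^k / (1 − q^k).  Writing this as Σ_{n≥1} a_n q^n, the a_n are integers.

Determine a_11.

d|11:{11,1}  Σφ=10+1=11

a_11 = 11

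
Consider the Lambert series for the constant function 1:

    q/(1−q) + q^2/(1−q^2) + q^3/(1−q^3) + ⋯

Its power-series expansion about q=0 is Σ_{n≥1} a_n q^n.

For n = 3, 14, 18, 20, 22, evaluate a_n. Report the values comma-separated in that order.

2, 4, 6, 6, 4

q^3  k|3↦f(k): 1:1 3:1  a_3=2
[q^14] f(14)=1,f(7)=1,f(2)=1,f(1)=1 ⇒ 4
n=18: 1·18 2·9 3·6 6·3 9·2 18·1  f→[1+1+1+1+1+1]=6
[q^20] f(20)=1,f(10)=1,f(5)=1,f(4)=1,f(2)=1,f(1)=1 ⇒ 6
[q^22] f(22)=1,f(11)=1,f(2)=1,f(1)=1 ⇒ 4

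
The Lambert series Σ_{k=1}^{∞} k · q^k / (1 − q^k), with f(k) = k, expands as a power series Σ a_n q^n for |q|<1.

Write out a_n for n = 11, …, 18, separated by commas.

q^11  k|11↦f(k): 1:1 11:11  a_11=12
q^12  k|12↦f(k): 12:12 6:6 4:4 3:3 2:2 1:1  a_12=28
q^13  k|13↦f(k): 1:1 13:13  a_13=14
[q^14] f(1)=1,f(2)=2,f(7)=7,f(14)=14 ⇒ 24
q^15  k|15↦f(k): 15:15 5:5 3:3 1:1  a_15=24
d|16:{16,8,4,2,1}  Σf=16+8+4+2+1=31
d|17:{17,1}  Σf=17+1=18
q^18  k|18↦f(k): 18:18 9:9 6:6 3:3 2:2 1:1  a_18=39

12, 28, 14, 24, 24, 31, 18, 39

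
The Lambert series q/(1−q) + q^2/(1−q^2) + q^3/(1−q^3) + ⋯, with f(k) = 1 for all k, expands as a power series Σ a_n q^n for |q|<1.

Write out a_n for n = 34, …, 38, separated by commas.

q^34  k|34↦f(k): 1:1 2:1 17:1 34:1  a_34=4
d|35:{35,7,5,1}  Σf=1+1+1+1=4
n=36: 36·1 18·2 12·3 9·4 6·6 4·9 3·12 2·18 1·36  f→[1+1+1+1+1+1+1+1+1]=9
q^37  k|37↦f(k): 37:1 1:1  a_37=2
n=38: 38·1 19·2 2·19 1·38  f→[1+1+1+1]=4

4, 4, 9, 2, 4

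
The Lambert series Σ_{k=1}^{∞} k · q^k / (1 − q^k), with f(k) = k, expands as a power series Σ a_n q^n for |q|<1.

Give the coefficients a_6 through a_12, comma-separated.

12, 8, 15, 13, 18, 12, 28

q^6  k|6↦f(k): 6:6 3:3 2:2 1:1  a_6=12
q^7  k|7↦f(k): 7:7 1:1  a_7=8
q^8  k|8↦f(k): 1:1 2:2 4:4 8:8  a_8=15
n=9: 9·1 3·3 1·9  f→[9+3+1]=13
d|10:{1,2,5,10}  Σf=1+2+5+10=18
q^11  k|11↦f(k): 11:11 1:1  a_11=12
[q^12] f(12)=12,f(6)=6,f(4)=4,f(3)=3,f(2)=2,f(1)=1 ⇒ 28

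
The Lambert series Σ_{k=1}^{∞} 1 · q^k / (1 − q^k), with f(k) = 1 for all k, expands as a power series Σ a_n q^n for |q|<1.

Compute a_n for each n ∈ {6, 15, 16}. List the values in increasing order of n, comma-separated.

[q^6] f(6)=1,f(3)=1,f(2)=1,f(1)=1 ⇒ 4
[q^15] f(1)=1,f(3)=1,f(5)=1,f(15)=1 ⇒ 4
[q^16] f(16)=1,f(8)=1,f(4)=1,f(2)=1,f(1)=1 ⇒ 5

4, 4, 5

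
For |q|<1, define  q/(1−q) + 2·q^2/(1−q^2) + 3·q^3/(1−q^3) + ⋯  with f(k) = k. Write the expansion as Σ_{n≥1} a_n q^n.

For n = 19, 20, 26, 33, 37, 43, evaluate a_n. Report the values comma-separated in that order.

d|19:{1,19}  Σf=1+19=20
d|20:{20,10,5,4,2,1}  Σf=20+10+5+4+2+1=42
n=26: 1·26 2·13 13·2 26·1  f→[1+2+13+26]=42
n=33: 33·1 11·3 3·11 1·33  f→[33+11+3+1]=48
[q^37] f(37)=37,f(1)=1 ⇒ 38
n=43: 43·1 1·43  f→[43+1]=44

20, 42, 42, 48, 38, 44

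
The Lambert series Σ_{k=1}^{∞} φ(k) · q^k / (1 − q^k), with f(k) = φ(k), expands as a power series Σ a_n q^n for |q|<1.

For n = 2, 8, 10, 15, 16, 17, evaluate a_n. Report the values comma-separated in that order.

n=2: 1·2 2·1  φ→[1+1]=2
[q^8] φ(8)=4,φ(4)=2,φ(2)=1,φ(1)=1 ⇒ 8
q^10  k|10↦φ(k): 10:4 5:4 2:1 1:1  a_10=10
q^15  k|15↦φ(k): 15:8 5:4 3:2 1:1  a_15=15
[q^16] φ(16)=8,φ(8)=4,φ(4)=2,φ(2)=1,φ(1)=1 ⇒ 16
[q^17] φ(17)=16,φ(1)=1 ⇒ 17

2, 8, 10, 15, 16, 17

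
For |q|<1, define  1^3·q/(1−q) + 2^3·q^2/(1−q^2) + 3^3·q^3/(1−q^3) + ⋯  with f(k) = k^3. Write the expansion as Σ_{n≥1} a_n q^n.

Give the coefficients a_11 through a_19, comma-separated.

1332, 2044, 2198, 3096, 3528, 4681, 4914, 6813, 6860

d|11:{11,1}  Σf=1331+1=1332
[q^12] f(1)=1,f(2)=8,f(3)=27,f(4)=64,f(6)=216,f(12)=1728 ⇒ 2044
n=13: 1·13 13·1  f→[1+2197]=2198
n=14: 14·1 7·2 2·7 1·14  f→[2744+343+8+1]=3096
[q^15] f(15)=3375,f(5)=125,f(3)=27,f(1)=1 ⇒ 3528
q^16  k|16↦f(k): 16:4096 8:512 4:64 2:8 1:1  a_16=4681
[q^17] f(1)=1,f(17)=4913 ⇒ 4914
[q^18] f(1)=1,f(2)=8,f(3)=27,f(6)=216,f(9)=729,f(18)=5832 ⇒ 6813
d|19:{1,19}  Σf=1+6859=6860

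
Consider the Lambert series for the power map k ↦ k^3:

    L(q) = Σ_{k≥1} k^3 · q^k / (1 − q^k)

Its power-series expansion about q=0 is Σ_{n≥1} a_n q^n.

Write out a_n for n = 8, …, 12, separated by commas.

585, 757, 1134, 1332, 2044

n=8: 8·1 4·2 2·4 1·8  f→[512+64+8+1]=585
d|9:{1,3,9}  Σf=1+27+729=757
d|10:{10,5,2,1}  Σf=1000+125+8+1=1134
[q^11] f(1)=1,f(11)=1331 ⇒ 1332
q^12  k|12↦f(k): 1:1 2:8 3:27 4:64 6:216 12:1728  a_12=2044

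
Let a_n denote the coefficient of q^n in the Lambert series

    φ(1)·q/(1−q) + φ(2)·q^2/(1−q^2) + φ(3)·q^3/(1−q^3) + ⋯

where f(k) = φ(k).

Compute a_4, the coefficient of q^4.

n=4: 1·4 2·2 4·1  φ→[1+1+2]=4

a_4 = 4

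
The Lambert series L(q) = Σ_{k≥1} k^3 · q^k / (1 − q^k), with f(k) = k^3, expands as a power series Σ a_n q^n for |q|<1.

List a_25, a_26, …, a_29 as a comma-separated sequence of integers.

n=25: 1·25 5·5 25·1  f→[1+125+15625]=15751
[q^26] f(1)=1,f(2)=8,f(13)=2197,f(26)=17576 ⇒ 19782
d|27:{1,3,9,27}  Σf=1+27+729+19683=20440
q^28  k|28↦f(k): 28:21952 14:2744 7:343 4:64 2:8 1:1  a_28=25112
d|29:{1,29}  Σf=1+24389=24390

15751, 19782, 20440, 25112, 24390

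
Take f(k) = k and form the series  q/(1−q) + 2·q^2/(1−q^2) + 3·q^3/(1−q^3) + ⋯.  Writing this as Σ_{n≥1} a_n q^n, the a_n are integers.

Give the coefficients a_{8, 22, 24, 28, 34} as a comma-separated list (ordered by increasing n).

d|8:{1,2,4,8}  Σf=1+2+4+8=15
[q^22] f(22)=22,f(11)=11,f(2)=2,f(1)=1 ⇒ 36
n=24: 1·24 2·12 3·8 4·6 6·4 8·3 12·2 24·1  f→[1+2+3+4+6+8+12+24]=60
[q^28] f(1)=1,f(2)=2,f(4)=4,f(7)=7,f(14)=14,f(28)=28 ⇒ 56
n=34: 34·1 17·2 2·17 1·34  f→[34+17+2+1]=54

15, 36, 60, 56, 54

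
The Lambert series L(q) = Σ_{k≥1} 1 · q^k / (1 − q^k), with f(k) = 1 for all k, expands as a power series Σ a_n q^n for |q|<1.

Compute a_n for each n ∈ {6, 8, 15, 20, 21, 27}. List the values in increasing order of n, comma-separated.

4, 4, 4, 6, 4, 4

q^6  k|6↦f(k): 1:1 2:1 3:1 6:1  a_6=4
d|8:{8,4,2,1}  Σf=1+1+1+1=4
n=15: 15·1 5·3 3·5 1·15  f→[1+1+1+1]=4
d|20:{1,2,4,5,10,20}  Σf=1+1+1+1+1+1=6
[q^21] f(21)=1,f(7)=1,f(3)=1,f(1)=1 ⇒ 4
[q^27] f(1)=1,f(3)=1,f(9)=1,f(27)=1 ⇒ 4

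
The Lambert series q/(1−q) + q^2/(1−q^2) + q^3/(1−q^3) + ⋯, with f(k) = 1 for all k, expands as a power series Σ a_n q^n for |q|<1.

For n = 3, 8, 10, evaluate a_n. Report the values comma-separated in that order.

d|3:{3,1}  Σf=1+1=2
[q^8] f(8)=1,f(4)=1,f(2)=1,f(1)=1 ⇒ 4
d|10:{1,2,5,10}  Σf=1+1+1+1=4

2, 4, 4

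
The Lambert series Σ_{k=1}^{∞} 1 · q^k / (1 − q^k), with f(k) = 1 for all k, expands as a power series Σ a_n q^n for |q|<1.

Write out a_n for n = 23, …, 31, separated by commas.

[q^23] f(1)=1,f(23)=1 ⇒ 2
d|24:{1,2,3,4,6,8,12,24}  Σf=1+1+1+1+1+1+1+1=8
q^25  k|25↦f(k): 25:1 5:1 1:1  a_25=3
d|26:{26,13,2,1}  Σf=1+1+1+1=4
n=27: 1·27 3·9 9·3 27·1  f→[1+1+1+1]=4
q^28  k|28↦f(k): 1:1 2:1 4:1 7:1 14:1 28:1  a_28=6
d|29:{29,1}  Σf=1+1=2
d|30:{1,2,3,5,6,10,15,30}  Σf=1+1+1+1+1+1+1+1=8
q^31  k|31↦f(k): 31:1 1:1  a_31=2

2, 8, 3, 4, 4, 6, 2, 8, 2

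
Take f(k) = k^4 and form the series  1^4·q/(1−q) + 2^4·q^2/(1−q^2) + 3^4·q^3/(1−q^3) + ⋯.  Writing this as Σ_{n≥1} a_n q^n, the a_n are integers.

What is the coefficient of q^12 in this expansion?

[q^12] f(1)=1,f(2)=16,f(3)=81,f(4)=256,f(6)=1296,f(12)=20736 ⇒ 22386

a_12 = 22386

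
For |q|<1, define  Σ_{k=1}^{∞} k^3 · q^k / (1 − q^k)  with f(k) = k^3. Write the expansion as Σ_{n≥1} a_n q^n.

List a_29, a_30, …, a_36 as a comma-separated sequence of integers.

q^29  k|29↦f(k): 29:24389 1:1  a_29=24390
[q^30] f(1)=1,f(2)=8,f(3)=27,f(5)=125,f(6)=216,f(10)=1000,f(15)=3375,f(30)=27000 ⇒ 31752
d|31:{1,31}  Σf=1+29791=29792
d|32:{1,2,4,8,16,32}  Σf=1+8+64+512+4096+32768=37449
q^33  k|33↦f(k): 33:35937 11:1331 3:27 1:1  a_33=37296
d|34:{34,17,2,1}  Σf=39304+4913+8+1=44226
n=35: 35·1 7·5 5·7 1·35  f→[42875+343+125+1]=43344
n=36: 1·36 2·18 3·12 4·9 6·6 9·4 12·3 18·2 36·1  f→[1+8+27+64+216+729+1728+5832+46656]=55261

24390, 31752, 29792, 37449, 37296, 44226, 43344, 55261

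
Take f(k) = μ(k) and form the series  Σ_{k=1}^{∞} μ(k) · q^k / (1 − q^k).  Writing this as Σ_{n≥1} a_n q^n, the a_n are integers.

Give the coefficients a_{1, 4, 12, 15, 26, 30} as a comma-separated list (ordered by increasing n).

[q^1] μ(1)=1 ⇒ 1
d|4:{4,2,1}  Σμ=0+(-1)+1=0
n=12: 12·1 6·2 4·3 3·4 2·6 1·12  μ→[0+1+0+(-1)+(-1)+1]=0
[q^15] μ(15)=1,μ(5)=-1,μ(3)=-1,μ(1)=1 ⇒ 0
q^26  k|26↦μ(k): 1:1 2:-1 13:-1 26:1  a_26=0
d|30:{30,15,10,6,5,3,2,1}  Σμ=(-1)+1+1+1+(-1)+(-1)+(-1)+1=0

1, 0, 0, 0, 0, 0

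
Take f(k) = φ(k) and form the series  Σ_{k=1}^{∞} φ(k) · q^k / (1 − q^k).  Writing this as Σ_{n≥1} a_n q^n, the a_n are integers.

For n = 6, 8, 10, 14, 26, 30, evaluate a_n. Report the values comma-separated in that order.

q^6  k|6↦φ(k): 1:1 2:1 3:2 6:2  a_6=6
n=8: 1·8 2·4 4·2 8·1  φ→[1+1+2+4]=8
[q^10] φ(1)=1,φ(2)=1,φ(5)=4,φ(10)=4 ⇒ 10
d|14:{14,7,2,1}  Σφ=6+6+1+1=14
n=26: 26·1 13·2 2·13 1·26  φ→[12+12+1+1]=26
d|30:{30,15,10,6,5,3,2,1}  Σφ=8+8+4+2+4+2+1+1=30

6, 8, 10, 14, 26, 30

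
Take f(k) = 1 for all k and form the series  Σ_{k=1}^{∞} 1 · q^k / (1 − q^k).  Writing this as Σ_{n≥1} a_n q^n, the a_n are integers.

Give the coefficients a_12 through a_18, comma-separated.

6, 2, 4, 4, 5, 2, 6

d|12:{1,2,3,4,6,12}  Σf=1+1+1+1+1+1=6
q^13  k|13↦f(k): 13:1 1:1  a_13=2
n=14: 1·14 2·7 7·2 14·1  f→[1+1+1+1]=4
d|15:{1,3,5,15}  Σf=1+1+1+1=4
n=16: 1·16 2·8 4·4 8·2 16·1  f→[1+1+1+1+1]=5
[q^17] f(17)=1,f(1)=1 ⇒ 2
n=18: 18·1 9·2 6·3 3·6 2·9 1·18  f→[1+1+1+1+1+1]=6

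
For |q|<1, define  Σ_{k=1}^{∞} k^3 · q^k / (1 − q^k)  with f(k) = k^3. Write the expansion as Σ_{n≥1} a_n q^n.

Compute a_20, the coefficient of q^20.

a_20 = 9198

q^20  k|20↦f(k): 20:8000 10:1000 5:125 4:64 2:8 1:1  a_20=9198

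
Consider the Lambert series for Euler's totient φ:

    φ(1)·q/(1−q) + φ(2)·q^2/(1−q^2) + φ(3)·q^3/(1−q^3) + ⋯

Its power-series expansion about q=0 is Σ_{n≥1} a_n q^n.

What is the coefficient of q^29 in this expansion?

n=29: 29·1 1·29  φ→[28+1]=29

a_29 = 29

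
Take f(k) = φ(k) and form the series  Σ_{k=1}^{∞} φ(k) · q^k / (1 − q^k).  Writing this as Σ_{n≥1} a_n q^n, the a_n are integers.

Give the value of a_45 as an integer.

d|45:{45,15,9,5,3,1}  Σφ=24+8+6+4+2+1=45

a_45 = 45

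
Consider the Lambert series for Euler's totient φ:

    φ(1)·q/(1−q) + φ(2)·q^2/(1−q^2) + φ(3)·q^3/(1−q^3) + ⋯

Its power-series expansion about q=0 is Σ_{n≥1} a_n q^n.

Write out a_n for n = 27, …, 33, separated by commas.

[q^27] φ(27)=18,φ(9)=6,φ(3)=2,φ(1)=1 ⇒ 27
d|28:{1,2,4,7,14,28}  Σφ=1+1+2+6+6+12=28
n=29: 29·1 1·29  φ→[28+1]=29
d|30:{1,2,3,5,6,10,15,30}  Σφ=1+1+2+4+2+4+8+8=30
q^31  k|31↦φ(k): 31:30 1:1  a_31=31
q^32  k|32↦φ(k): 1:1 2:1 4:2 8:4 16:8 32:16  a_32=32
q^33  k|33↦φ(k): 1:1 3:2 11:10 33:20  a_33=33

27, 28, 29, 30, 31, 32, 33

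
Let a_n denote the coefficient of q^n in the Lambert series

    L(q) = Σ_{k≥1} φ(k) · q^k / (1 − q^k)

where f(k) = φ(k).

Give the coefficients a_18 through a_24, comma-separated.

n=18: 1·18 2·9 3·6 6·3 9·2 18·1  φ→[1+1+2+2+6+6]=18
d|19:{1,19}  Σφ=1+18=19
d|20:{20,10,5,4,2,1}  Σφ=8+4+4+2+1+1=20
[q^21] φ(21)=12,φ(7)=6,φ(3)=2,φ(1)=1 ⇒ 21
d|22:{22,11,2,1}  Σφ=10+10+1+1=22
d|23:{1,23}  Σφ=1+22=23
q^24  k|24↦φ(k): 1:1 2:1 3:2 4:2 6:2 8:4 12:4 24:8  a_24=24

18, 19, 20, 21, 22, 23, 24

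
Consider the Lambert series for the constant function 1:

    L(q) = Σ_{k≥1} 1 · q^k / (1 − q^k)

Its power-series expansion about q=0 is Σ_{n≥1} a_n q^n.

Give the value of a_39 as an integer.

a_39 = 4

d|39:{39,13,3,1}  Σf=1+1+1+1=4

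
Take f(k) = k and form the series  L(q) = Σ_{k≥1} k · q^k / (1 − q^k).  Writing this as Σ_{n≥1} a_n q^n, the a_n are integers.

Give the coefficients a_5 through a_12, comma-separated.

6, 12, 8, 15, 13, 18, 12, 28

[q^5] f(5)=5,f(1)=1 ⇒ 6
n=6: 6·1 3·2 2·3 1·6  f→[6+3+2+1]=12
[q^7] f(1)=1,f(7)=7 ⇒ 8
q^8  k|8↦f(k): 8:8 4:4 2:2 1:1  a_8=15
[q^9] f(1)=1,f(3)=3,f(9)=9 ⇒ 13
[q^10] f(1)=1,f(2)=2,f(5)=5,f(10)=10 ⇒ 18
n=11: 11·1 1·11  f→[11+1]=12
[q^12] f(12)=12,f(6)=6,f(4)=4,f(3)=3,f(2)=2,f(1)=1 ⇒ 28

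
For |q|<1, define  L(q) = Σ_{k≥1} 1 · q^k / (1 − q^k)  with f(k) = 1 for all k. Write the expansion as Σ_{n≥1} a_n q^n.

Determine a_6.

n=6: 1·6 2·3 3·2 6·1  f→[1+1+1+1]=4

a_6 = 4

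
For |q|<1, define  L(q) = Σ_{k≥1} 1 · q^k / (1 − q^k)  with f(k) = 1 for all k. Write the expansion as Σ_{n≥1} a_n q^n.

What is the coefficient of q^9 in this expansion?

n=9: 1·9 3·3 9·1  f→[1+1+1]=3

a_9 = 3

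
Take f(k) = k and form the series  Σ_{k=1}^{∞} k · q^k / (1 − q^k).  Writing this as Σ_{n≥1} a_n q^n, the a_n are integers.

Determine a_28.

q^28  k|28↦f(k): 28:28 14:14 7:7 4:4 2:2 1:1  a_28=56

a_28 = 56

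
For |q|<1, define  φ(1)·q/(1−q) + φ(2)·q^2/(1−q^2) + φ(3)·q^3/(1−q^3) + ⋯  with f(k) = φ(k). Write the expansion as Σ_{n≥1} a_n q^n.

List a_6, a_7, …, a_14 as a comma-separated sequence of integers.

q^6  k|6↦φ(k): 1:1 2:1 3:2 6:2  a_6=6
n=7: 7·1 1·7  φ→[6+1]=7
n=8: 8·1 4·2 2·4 1·8  φ→[4+2+1+1]=8
d|9:{9,3,1}  Σφ=6+2+1=9
q^10  k|10↦φ(k): 1:1 2:1 5:4 10:4  a_10=10
d|11:{1,11}  Σφ=1+10=11
n=12: 1·12 2·6 3·4 4·3 6·2 12·1  φ→[1+1+2+2+2+4]=12
q^13  k|13↦φ(k): 1:1 13:12  a_13=13
[q^14] φ(14)=6,φ(7)=6,φ(2)=1,φ(1)=1 ⇒ 14

6, 7, 8, 9, 10, 11, 12, 13, 14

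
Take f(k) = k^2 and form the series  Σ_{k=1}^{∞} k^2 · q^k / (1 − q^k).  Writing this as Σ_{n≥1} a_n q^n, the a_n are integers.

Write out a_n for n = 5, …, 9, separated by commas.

26, 50, 50, 85, 91

q^5  k|5↦f(k): 5:25 1:1  a_5=26
q^6  k|6↦f(k): 6:36 3:9 2:4 1:1  a_6=50
n=7: 7·1 1·7  f→[49+1]=50
q^8  k|8↦f(k): 8:64 4:16 2:4 1:1  a_8=85
d|9:{1,3,9}  Σf=1+9+81=91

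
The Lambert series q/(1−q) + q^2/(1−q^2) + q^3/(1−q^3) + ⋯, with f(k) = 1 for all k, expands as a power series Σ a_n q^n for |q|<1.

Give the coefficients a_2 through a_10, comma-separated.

n=2: 1·2 2·1  f→[1+1]=2
d|3:{1,3}  Σf=1+1=2
d|4:{1,2,4}  Σf=1+1+1=3
d|5:{1,5}  Σf=1+1=2
[q^6] f(1)=1,f(2)=1,f(3)=1,f(6)=1 ⇒ 4
n=7: 7·1 1·7  f→[1+1]=2
[q^8] f(8)=1,f(4)=1,f(2)=1,f(1)=1 ⇒ 4
q^9  k|9↦f(k): 9:1 3:1 1:1  a_9=3
n=10: 1·10 2·5 5·2 10·1  f→[1+1+1+1]=4

2, 2, 3, 2, 4, 2, 4, 3, 4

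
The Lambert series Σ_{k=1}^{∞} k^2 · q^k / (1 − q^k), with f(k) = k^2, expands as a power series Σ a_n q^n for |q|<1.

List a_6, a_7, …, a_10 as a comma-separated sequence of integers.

50, 50, 85, 91, 130

[q^6] f(1)=1,f(2)=4,f(3)=9,f(6)=36 ⇒ 50
n=7: 1·7 7·1  f→[1+49]=50
q^8  k|8↦f(k): 1:1 2:4 4:16 8:64  a_8=85
q^9  k|9↦f(k): 1:1 3:9 9:81  a_9=91
n=10: 10·1 5·2 2·5 1·10  f→[100+25+4+1]=130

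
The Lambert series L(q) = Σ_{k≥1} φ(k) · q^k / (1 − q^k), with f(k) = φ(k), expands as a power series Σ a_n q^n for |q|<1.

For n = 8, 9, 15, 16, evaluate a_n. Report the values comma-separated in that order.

n=8: 1·8 2·4 4·2 8·1  φ→[1+1+2+4]=8
[q^9] φ(9)=6,φ(3)=2,φ(1)=1 ⇒ 9
[q^15] φ(15)=8,φ(5)=4,φ(3)=2,φ(1)=1 ⇒ 15
[q^16] φ(16)=8,φ(8)=4,φ(4)=2,φ(2)=1,φ(1)=1 ⇒ 16

8, 9, 15, 16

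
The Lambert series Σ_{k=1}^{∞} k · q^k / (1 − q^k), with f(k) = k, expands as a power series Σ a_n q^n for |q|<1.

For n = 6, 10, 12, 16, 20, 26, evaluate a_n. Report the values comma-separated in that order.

n=6: 6·1 3·2 2·3 1·6  f→[6+3+2+1]=12
n=10: 1·10 2·5 5·2 10·1  f→[1+2+5+10]=18
d|12:{12,6,4,3,2,1}  Σf=12+6+4+3+2+1=28
d|16:{1,2,4,8,16}  Σf=1+2+4+8+16=31
q^20  k|20↦f(k): 1:1 2:2 4:4 5:5 10:10 20:20  a_20=42
n=26: 1·26 2·13 13·2 26·1  f→[1+2+13+26]=42

12, 18, 28, 31, 42, 42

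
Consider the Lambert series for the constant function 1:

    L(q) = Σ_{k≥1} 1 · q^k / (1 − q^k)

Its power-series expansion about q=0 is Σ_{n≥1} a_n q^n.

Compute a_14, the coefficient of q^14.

a_14 = 4

[q^14] f(1)=1,f(2)=1,f(7)=1,f(14)=1 ⇒ 4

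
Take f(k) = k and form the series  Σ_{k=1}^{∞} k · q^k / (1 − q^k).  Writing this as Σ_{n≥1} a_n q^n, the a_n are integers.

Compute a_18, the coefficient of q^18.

a_18 = 39

[q^18] f(18)=18,f(9)=9,f(6)=6,f(3)=3,f(2)=2,f(1)=1 ⇒ 39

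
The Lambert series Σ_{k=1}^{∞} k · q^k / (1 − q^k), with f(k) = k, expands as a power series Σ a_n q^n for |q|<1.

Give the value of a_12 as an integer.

n=12: 1·12 2·6 3·4 4·3 6·2 12·1  f→[1+2+3+4+6+12]=28

a_12 = 28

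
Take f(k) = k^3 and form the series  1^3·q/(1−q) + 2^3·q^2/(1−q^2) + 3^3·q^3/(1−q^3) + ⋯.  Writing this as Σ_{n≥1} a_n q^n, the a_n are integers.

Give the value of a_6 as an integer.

a_6 = 252

n=6: 1·6 2·3 3·2 6·1  f→[1+8+27+216]=252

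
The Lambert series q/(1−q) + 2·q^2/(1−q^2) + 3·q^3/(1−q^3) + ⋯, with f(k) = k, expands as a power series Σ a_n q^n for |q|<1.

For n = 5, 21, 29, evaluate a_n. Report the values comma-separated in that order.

6, 32, 30

q^5  k|5↦f(k): 1:1 5:5  a_5=6
n=21: 21·1 7·3 3·7 1·21  f→[21+7+3+1]=32
[q^29] f(29)=29,f(1)=1 ⇒ 30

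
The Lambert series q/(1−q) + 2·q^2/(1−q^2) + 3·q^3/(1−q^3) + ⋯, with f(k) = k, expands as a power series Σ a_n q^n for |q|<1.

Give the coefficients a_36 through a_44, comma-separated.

91, 38, 60, 56, 90, 42, 96, 44, 84

q^36  k|36↦f(k): 36:36 18:18 12:12 9:9 6:6 4:4 3:3 2:2 1:1  a_36=91
q^37  k|37↦f(k): 37:37 1:1  a_37=38
n=38: 1·38 2·19 19·2 38·1  f→[1+2+19+38]=60
[q^39] f(39)=39,f(13)=13,f(3)=3,f(1)=1 ⇒ 56
[q^40] f(1)=1,f(2)=2,f(4)=4,f(5)=5,f(8)=8,f(10)=10,f(20)=20,f(40)=40 ⇒ 90
[q^41] f(1)=1,f(41)=41 ⇒ 42
n=42: 1·42 2·21 3·14 6·7 7·6 14·3 21·2 42·1  f→[1+2+3+6+7+14+21+42]=96
n=43: 1·43 43·1  f→[1+43]=44
q^44  k|44↦f(k): 1:1 2:2 4:4 11:11 22:22 44:44  a_44=84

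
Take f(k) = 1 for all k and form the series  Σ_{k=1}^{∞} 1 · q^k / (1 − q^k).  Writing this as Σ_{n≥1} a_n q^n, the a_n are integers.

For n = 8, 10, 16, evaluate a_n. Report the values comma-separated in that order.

n=8: 8·1 4·2 2·4 1·8  f→[1+1+1+1]=4
n=10: 10·1 5·2 2·5 1·10  f→[1+1+1+1]=4
d|16:{16,8,4,2,1}  Σf=1+1+1+1+1=5

4, 4, 5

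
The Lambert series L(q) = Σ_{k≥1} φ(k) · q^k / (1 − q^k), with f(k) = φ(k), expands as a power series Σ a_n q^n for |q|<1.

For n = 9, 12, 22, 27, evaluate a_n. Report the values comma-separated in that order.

q^9  k|9↦φ(k): 1:1 3:2 9:6  a_9=9
[q^12] φ(12)=4,φ(6)=2,φ(4)=2,φ(3)=2,φ(2)=1,φ(1)=1 ⇒ 12
d|22:{1,2,11,22}  Σφ=1+1+10+10=22
[q^27] φ(27)=18,φ(9)=6,φ(3)=2,φ(1)=1 ⇒ 27

9, 12, 22, 27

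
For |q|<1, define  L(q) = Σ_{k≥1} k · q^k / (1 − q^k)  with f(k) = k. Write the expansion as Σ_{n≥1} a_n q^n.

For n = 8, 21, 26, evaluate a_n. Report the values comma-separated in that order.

15, 32, 42

d|8:{8,4,2,1}  Σf=8+4+2+1=15
n=21: 1·21 3·7 7·3 21·1  f→[1+3+7+21]=32
[q^26] f(26)=26,f(13)=13,f(2)=2,f(1)=1 ⇒ 42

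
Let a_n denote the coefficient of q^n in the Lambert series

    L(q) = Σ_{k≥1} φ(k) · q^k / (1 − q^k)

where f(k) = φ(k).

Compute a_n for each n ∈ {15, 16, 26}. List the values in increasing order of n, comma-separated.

d|15:{15,5,3,1}  Σφ=8+4+2+1=15
n=16: 1·16 2·8 4·4 8·2 16·1  φ→[1+1+2+4+8]=16
[q^26] φ(1)=1,φ(2)=1,φ(13)=12,φ(26)=12 ⇒ 26

15, 16, 26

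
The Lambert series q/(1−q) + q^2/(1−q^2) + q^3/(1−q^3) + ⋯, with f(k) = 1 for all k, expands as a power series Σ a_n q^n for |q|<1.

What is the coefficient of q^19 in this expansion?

q^19  k|19↦f(k): 1:1 19:1  a_19=2

a_19 = 2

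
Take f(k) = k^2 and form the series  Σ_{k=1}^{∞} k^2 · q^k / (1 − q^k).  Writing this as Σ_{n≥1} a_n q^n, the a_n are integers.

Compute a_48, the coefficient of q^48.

a_48 = 3410

[q^48] f(1)=1,f(2)=4,f(3)=9,f(4)=16,f(6)=36,f(8)=64,f(12)=144,f(16)=256,f(24)=576,f(48)=2304 ⇒ 3410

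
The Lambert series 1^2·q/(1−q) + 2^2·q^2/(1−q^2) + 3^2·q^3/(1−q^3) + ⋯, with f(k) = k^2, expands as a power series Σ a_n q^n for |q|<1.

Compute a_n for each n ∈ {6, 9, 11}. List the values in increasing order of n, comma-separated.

50, 91, 122

q^6  k|6↦f(k): 6:36 3:9 2:4 1:1  a_6=50
n=9: 1·9 3·3 9·1  f→[1+9+81]=91
q^11  k|11↦f(k): 1:1 11:121  a_11=122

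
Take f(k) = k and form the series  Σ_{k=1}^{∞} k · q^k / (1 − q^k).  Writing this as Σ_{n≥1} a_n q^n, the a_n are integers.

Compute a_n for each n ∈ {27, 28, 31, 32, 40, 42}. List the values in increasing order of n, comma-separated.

40, 56, 32, 63, 90, 96

[q^27] f(1)=1,f(3)=3,f(9)=9,f(27)=27 ⇒ 40
[q^28] f(28)=28,f(14)=14,f(7)=7,f(4)=4,f(2)=2,f(1)=1 ⇒ 56
n=31: 1·31 31·1  f→[1+31]=32
q^32  k|32↦f(k): 1:1 2:2 4:4 8:8 16:16 32:32  a_32=63
[q^40] f(40)=40,f(20)=20,f(10)=10,f(8)=8,f(5)=5,f(4)=4,f(2)=2,f(1)=1 ⇒ 90
q^42  k|42↦f(k): 42:42 21:21 14:14 7:7 6:6 3:3 2:2 1:1  a_42=96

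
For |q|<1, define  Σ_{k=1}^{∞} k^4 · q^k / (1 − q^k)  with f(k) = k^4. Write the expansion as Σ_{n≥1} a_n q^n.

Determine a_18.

[q^18] f(18)=104976,f(9)=6561,f(6)=1296,f(3)=81,f(2)=16,f(1)=1 ⇒ 112931

a_18 = 112931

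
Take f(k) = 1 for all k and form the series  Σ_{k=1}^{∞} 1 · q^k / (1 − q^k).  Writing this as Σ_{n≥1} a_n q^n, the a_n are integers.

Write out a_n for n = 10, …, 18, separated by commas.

n=10: 10·1 5·2 2·5 1·10  f→[1+1+1+1]=4
d|11:{1,11}  Σf=1+1=2
d|12:{12,6,4,3,2,1}  Σf=1+1+1+1+1+1=6
[q^13] f(13)=1,f(1)=1 ⇒ 2
d|14:{1,2,7,14}  Σf=1+1+1+1=4
d|15:{1,3,5,15}  Σf=1+1+1+1=4
q^16  k|16↦f(k): 16:1 8:1 4:1 2:1 1:1  a_16=5
d|17:{17,1}  Σf=1+1=2
n=18: 1·18 2·9 3·6 6·3 9·2 18·1  f→[1+1+1+1+1+1]=6

4, 2, 6, 2, 4, 4, 5, 2, 6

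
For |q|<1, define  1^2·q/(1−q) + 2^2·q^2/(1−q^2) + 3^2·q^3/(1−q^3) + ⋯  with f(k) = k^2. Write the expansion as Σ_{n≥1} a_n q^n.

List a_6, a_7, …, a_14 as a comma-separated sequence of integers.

50, 50, 85, 91, 130, 122, 210, 170, 250

q^6  k|6↦f(k): 1:1 2:4 3:9 6:36  a_6=50
q^7  k|7↦f(k): 1:1 7:49  a_7=50
n=8: 1·8 2·4 4·2 8·1  f→[1+4+16+64]=85
[q^9] f(1)=1,f(3)=9,f(9)=81 ⇒ 91
q^10  k|10↦f(k): 10:100 5:25 2:4 1:1  a_10=130
q^11  k|11↦f(k): 1:1 11:121  a_11=122
d|12:{1,2,3,4,6,12}  Σf=1+4+9+16+36+144=210
[q^13] f(13)=169,f(1)=1 ⇒ 170
q^14  k|14↦f(k): 14:196 7:49 2:4 1:1  a_14=250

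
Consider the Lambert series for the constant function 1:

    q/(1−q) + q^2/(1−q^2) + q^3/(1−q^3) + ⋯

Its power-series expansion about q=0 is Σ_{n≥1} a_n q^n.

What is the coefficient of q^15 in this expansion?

q^15  k|15↦f(k): 1:1 3:1 5:1 15:1  a_15=4

a_15 = 4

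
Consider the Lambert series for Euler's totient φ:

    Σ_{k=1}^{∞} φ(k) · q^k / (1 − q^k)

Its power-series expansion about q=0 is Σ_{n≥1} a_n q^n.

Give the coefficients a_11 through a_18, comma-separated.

[q^11] φ(1)=1,φ(11)=10 ⇒ 11
[q^12] φ(12)=4,φ(6)=2,φ(4)=2,φ(3)=2,φ(2)=1,φ(1)=1 ⇒ 12
[q^13] φ(1)=1,φ(13)=12 ⇒ 13
d|14:{14,7,2,1}  Σφ=6+6+1+1=14
n=15: 1·15 3·5 5·3 15·1  φ→[1+2+4+8]=15
d|16:{16,8,4,2,1}  Σφ=8+4+2+1+1=16
[q^17] φ(17)=16,φ(1)=1 ⇒ 17
q^18  k|18↦φ(k): 18:6 9:6 6:2 3:2 2:1 1:1  a_18=18

11, 12, 13, 14, 15, 16, 17, 18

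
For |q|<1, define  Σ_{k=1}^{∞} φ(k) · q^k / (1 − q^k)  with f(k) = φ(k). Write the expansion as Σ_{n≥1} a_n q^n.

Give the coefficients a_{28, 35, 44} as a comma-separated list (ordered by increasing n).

d|28:{28,14,7,4,2,1}  Σφ=12+6+6+2+1+1=28
[q^35] φ(35)=24,φ(7)=6,φ(5)=4,φ(1)=1 ⇒ 35
[q^44] φ(1)=1,φ(2)=1,φ(4)=2,φ(11)=10,φ(22)=10,φ(44)=20 ⇒ 44

28, 35, 44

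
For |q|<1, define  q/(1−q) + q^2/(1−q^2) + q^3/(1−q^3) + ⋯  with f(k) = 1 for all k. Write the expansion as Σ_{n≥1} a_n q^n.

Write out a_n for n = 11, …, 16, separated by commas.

2, 6, 2, 4, 4, 5

q^11  k|11↦f(k): 1:1 11:1  a_11=2
d|12:{12,6,4,3,2,1}  Σf=1+1+1+1+1+1=6
n=13: 13·1 1·13  f→[1+1]=2
[q^14] f(14)=1,f(7)=1,f(2)=1,f(1)=1 ⇒ 4
q^15  k|15↦f(k): 15:1 5:1 3:1 1:1  a_15=4
q^16  k|16↦f(k): 16:1 8:1 4:1 2:1 1:1  a_16=5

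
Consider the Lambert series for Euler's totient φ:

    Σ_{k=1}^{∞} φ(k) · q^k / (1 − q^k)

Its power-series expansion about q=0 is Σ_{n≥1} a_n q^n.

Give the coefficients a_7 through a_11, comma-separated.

d|7:{1,7}  Σφ=1+6=7
[q^8] φ(8)=4,φ(4)=2,φ(2)=1,φ(1)=1 ⇒ 8
[q^9] φ(9)=6,φ(3)=2,φ(1)=1 ⇒ 9
d|10:{1,2,5,10}  Σφ=1+1+4+4=10
[q^11] φ(11)=10,φ(1)=1 ⇒ 11

7, 8, 9, 10, 11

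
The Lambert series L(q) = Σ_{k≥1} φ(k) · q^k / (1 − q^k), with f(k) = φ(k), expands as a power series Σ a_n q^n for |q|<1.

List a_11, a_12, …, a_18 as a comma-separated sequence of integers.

q^11  k|11↦φ(k): 1:1 11:10  a_11=11
n=12: 1·12 2·6 3·4 4·3 6·2 12·1  φ→[1+1+2+2+2+4]=12
n=13: 1·13 13·1  φ→[1+12]=13
q^14  k|14↦φ(k): 1:1 2:1 7:6 14:6  a_14=14
d|15:{1,3,5,15}  Σφ=1+2+4+8=15
[q^16] φ(1)=1,φ(2)=1,φ(4)=2,φ(8)=4,φ(16)=8 ⇒ 16
d|17:{1,17}  Σφ=1+16=17
d|18:{1,2,3,6,9,18}  Σφ=1+1+2+2+6+6=18

11, 12, 13, 14, 15, 16, 17, 18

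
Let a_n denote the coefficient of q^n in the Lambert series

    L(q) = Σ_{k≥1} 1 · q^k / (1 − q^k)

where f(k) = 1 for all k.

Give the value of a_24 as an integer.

a_24 = 8

n=24: 24·1 12·2 8·3 6·4 4·6 3·8 2·12 1·24  f→[1+1+1+1+1+1+1+1]=8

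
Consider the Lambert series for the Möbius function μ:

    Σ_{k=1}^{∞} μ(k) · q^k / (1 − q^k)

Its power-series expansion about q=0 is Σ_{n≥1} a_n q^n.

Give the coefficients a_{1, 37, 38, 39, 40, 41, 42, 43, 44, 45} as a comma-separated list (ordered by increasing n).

1, 0, 0, 0, 0, 0, 0, 0, 0, 0

q^1  k|1↦μ(k): 1:1  a_1=1
q^37  k|37↦μ(k): 37:-1 1:1  a_37=0
n=38: 1·38 2·19 19·2 38·1  μ→[1+(-1)+(-1)+1]=0
d|39:{1,3,13,39}  Σμ=1+(-1)+(-1)+1=0
[q^40] μ(1)=1,μ(2)=-1,μ(4)=0,μ(5)=-1,μ(8)=0,μ(10)=1,μ(20)=0,μ(40)=0 ⇒ 0
[q^41] μ(41)=-1,μ(1)=1 ⇒ 0
q^42  k|42↦μ(k): 1:1 2:-1 3:-1 6:1 7:-1 14:1 21:1 42:-1  a_42=0
q^43  k|43↦μ(k): 43:-1 1:1  a_43=0
d|44:{44,22,11,4,2,1}  Σμ=0+1+(-1)+0+(-1)+1=0
q^45  k|45↦μ(k): 45:0 15:1 9:0 5:-1 3:-1 1:1  a_45=0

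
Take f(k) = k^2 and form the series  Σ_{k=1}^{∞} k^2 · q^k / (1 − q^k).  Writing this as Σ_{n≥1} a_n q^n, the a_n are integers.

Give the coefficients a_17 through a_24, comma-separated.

290, 455, 362, 546, 500, 610, 530, 850

q^17  k|17↦f(k): 1:1 17:289  a_17=290
[q^18] f(18)=324,f(9)=81,f(6)=36,f(3)=9,f(2)=4,f(1)=1 ⇒ 455
n=19: 19·1 1·19  f→[361+1]=362
[q^20] f(20)=400,f(10)=100,f(5)=25,f(4)=16,f(2)=4,f(1)=1 ⇒ 546
q^21  k|21↦f(k): 1:1 3:9 7:49 21:441  a_21=500
[q^22] f(1)=1,f(2)=4,f(11)=121,f(22)=484 ⇒ 610
d|23:{23,1}  Σf=529+1=530
d|24:{1,2,3,4,6,8,12,24}  Σf=1+4+9+16+36+64+144+576=850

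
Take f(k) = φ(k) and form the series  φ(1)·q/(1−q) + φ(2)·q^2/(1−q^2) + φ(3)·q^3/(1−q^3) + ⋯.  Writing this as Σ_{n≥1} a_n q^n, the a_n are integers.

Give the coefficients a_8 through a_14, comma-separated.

q^8  k|8↦φ(k): 1:1 2:1 4:2 8:4  a_8=8
q^9  k|9↦φ(k): 1:1 3:2 9:6  a_9=9
d|10:{10,5,2,1}  Σφ=4+4+1+1=10
q^11  k|11↦φ(k): 11:10 1:1  a_11=11
q^12  k|12↦φ(k): 12:4 6:2 4:2 3:2 2:1 1:1  a_12=12
q^13  k|13↦φ(k): 1:1 13:12  a_13=13
d|14:{14,7,2,1}  Σφ=6+6+1+1=14

8, 9, 10, 11, 12, 13, 14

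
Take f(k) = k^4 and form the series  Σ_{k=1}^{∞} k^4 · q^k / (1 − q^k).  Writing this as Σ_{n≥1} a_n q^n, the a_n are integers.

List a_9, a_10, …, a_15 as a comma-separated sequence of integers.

[q^9] f(1)=1,f(3)=81,f(9)=6561 ⇒ 6643
q^10  k|10↦f(k): 10:10000 5:625 2:16 1:1  a_10=10642
[q^11] f(11)=14641,f(1)=1 ⇒ 14642
n=12: 1·12 2·6 3·4 4·3 6·2 12·1  f→[1+16+81+256+1296+20736]=22386
d|13:{1,13}  Σf=1+28561=28562
n=14: 1·14 2·7 7·2 14·1  f→[1+16+2401+38416]=40834
q^15  k|15↦f(k): 15:50625 5:625 3:81 1:1  a_15=51332

6643, 10642, 14642, 22386, 28562, 40834, 51332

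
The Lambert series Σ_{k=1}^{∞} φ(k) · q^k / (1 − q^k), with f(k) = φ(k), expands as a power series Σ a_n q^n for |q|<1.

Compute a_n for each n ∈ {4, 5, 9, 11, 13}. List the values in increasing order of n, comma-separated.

q^4  k|4↦φ(k): 1:1 2:1 4:2  a_4=4
n=5: 5·1 1·5  φ→[4+1]=5
q^9  k|9↦φ(k): 1:1 3:2 9:6  a_9=9
n=11: 1·11 11·1  φ→[1+10]=11
q^13  k|13↦φ(k): 1:1 13:12  a_13=13

4, 5, 9, 11, 13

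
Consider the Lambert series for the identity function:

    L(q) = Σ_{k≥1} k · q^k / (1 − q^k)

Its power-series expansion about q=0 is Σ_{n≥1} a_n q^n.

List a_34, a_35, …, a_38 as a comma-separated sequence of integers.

54, 48, 91, 38, 60

[q^34] f(1)=1,f(2)=2,f(17)=17,f(34)=34 ⇒ 54
n=35: 1·35 5·7 7·5 35·1  f→[1+5+7+35]=48
n=36: 36·1 18·2 12·3 9·4 6·6 4·9 3·12 2·18 1·36  f→[36+18+12+9+6+4+3+2+1]=91
d|37:{1,37}  Σf=1+37=38
[q^38] f(38)=38,f(19)=19,f(2)=2,f(1)=1 ⇒ 60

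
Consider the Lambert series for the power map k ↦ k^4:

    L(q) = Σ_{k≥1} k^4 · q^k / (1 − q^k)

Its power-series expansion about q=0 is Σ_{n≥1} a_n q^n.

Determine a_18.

a_18 = 112931

d|18:{1,2,3,6,9,18}  Σf=1+16+81+1296+6561+104976=112931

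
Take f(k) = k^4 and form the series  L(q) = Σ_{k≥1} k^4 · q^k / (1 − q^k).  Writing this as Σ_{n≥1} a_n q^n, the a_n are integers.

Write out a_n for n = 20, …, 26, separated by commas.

d|20:{1,2,4,5,10,20}  Σf=1+16+256+625+10000+160000=170898
n=21: 21·1 7·3 3·7 1·21  f→[194481+2401+81+1]=196964
[q^22] f(22)=234256,f(11)=14641,f(2)=16,f(1)=1 ⇒ 248914
d|23:{1,23}  Σf=1+279841=279842
q^24  k|24↦f(k): 1:1 2:16 3:81 4:256 6:1296 8:4096 12:20736 24:331776  a_24=358258
n=25: 1·25 5·5 25·1  f→[1+625+390625]=391251
[q^26] f(1)=1,f(2)=16,f(13)=28561,f(26)=456976 ⇒ 485554

170898, 196964, 248914, 279842, 358258, 391251, 485554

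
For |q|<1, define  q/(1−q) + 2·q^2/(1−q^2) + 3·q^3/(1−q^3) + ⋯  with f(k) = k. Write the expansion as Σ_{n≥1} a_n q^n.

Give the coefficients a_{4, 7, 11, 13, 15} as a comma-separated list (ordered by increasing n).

d|4:{4,2,1}  Σf=4+2+1=7
q^7  k|7↦f(k): 7:7 1:1  a_7=8
q^11  k|11↦f(k): 11:11 1:1  a_11=12
d|13:{13,1}  Σf=13+1=14
n=15: 1·15 3·5 5·3 15·1  f→[1+3+5+15]=24

7, 8, 12, 14, 24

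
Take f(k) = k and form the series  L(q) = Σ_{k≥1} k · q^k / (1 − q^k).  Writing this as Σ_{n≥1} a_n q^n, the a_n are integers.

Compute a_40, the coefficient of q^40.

a_40 = 90

q^40  k|40↦f(k): 1:1 2:2 4:4 5:5 8:8 10:10 20:20 40:40  a_40=90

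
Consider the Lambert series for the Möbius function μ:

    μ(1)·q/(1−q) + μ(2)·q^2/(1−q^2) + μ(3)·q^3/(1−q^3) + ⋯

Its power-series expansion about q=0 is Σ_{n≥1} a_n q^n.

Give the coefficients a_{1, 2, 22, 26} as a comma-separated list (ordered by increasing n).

1, 0, 0, 0

d|1:{1}  Σμ=1=1
q^2  k|2↦μ(k): 2:-1 1:1  a_2=0
d|22:{22,11,2,1}  Σμ=1+(-1)+(-1)+1=0
n=26: 26·1 13·2 2·13 1·26  μ→[1+(-1)+(-1)+1]=0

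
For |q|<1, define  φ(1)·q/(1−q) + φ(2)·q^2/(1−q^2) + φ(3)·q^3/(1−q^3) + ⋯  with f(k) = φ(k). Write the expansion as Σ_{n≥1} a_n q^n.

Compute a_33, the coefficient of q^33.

q^33  k|33↦φ(k): 33:20 11:10 3:2 1:1  a_33=33

a_33 = 33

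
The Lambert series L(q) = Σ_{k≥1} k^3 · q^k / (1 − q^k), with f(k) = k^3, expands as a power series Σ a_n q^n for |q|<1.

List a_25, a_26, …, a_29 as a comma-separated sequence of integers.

n=25: 25·1 5·5 1·25  f→[15625+125+1]=15751
[q^26] f(1)=1,f(2)=8,f(13)=2197,f(26)=17576 ⇒ 19782
[q^27] f(1)=1,f(3)=27,f(9)=729,f(27)=19683 ⇒ 20440
[q^28] f(28)=21952,f(14)=2744,f(7)=343,f(4)=64,f(2)=8,f(1)=1 ⇒ 25112
q^29  k|29↦f(k): 1:1 29:24389  a_29=24390

15751, 19782, 20440, 25112, 24390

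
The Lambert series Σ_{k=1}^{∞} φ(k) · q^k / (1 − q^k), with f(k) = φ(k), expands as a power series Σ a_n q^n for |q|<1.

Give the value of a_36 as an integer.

[q^36] φ(1)=1,φ(2)=1,φ(3)=2,φ(4)=2,φ(6)=2,φ(9)=6,φ(12)=4,φ(18)=6,φ(36)=12 ⇒ 36

a_36 = 36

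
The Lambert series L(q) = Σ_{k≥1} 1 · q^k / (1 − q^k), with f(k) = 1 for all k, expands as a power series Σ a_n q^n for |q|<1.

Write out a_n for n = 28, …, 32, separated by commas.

n=28: 1·28 2·14 4·7 7·4 14·2 28·1  f→[1+1+1+1+1+1]=6
n=29: 29·1 1·29  f→[1+1]=2
q^30  k|30↦f(k): 30:1 15:1 10:1 6:1 5:1 3:1 2:1 1:1  a_30=8
[q^31] f(1)=1,f(31)=1 ⇒ 2
n=32: 32·1 16·2 8·4 4·8 2·16 1·32  f→[1+1+1+1+1+1]=6

6, 2, 8, 2, 6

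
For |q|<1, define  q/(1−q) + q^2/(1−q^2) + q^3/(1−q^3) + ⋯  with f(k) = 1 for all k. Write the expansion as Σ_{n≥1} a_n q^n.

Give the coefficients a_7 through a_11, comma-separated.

q^7  k|7↦f(k): 1:1 7:1  a_7=2
n=8: 1·8 2·4 4·2 8·1  f→[1+1+1+1]=4
q^9  k|9↦f(k): 9:1 3:1 1:1  a_9=3
n=10: 1·10 2·5 5·2 10·1  f→[1+1+1+1]=4
q^11  k|11↦f(k): 11:1 1:1  a_11=2

2, 4, 3, 4, 2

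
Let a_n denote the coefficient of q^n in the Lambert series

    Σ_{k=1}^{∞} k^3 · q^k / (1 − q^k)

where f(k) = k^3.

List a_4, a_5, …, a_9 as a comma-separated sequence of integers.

d|4:{1,2,4}  Σf=1+8+64=73
n=5: 5·1 1·5  f→[125+1]=126
d|6:{1,2,3,6}  Σf=1+8+27+216=252
q^7  k|7↦f(k): 7:343 1:1  a_7=344
n=8: 8·1 4·2 2·4 1·8  f→[512+64+8+1]=585
n=9: 1·9 3·3 9·1  f→[1+27+729]=757

73, 126, 252, 344, 585, 757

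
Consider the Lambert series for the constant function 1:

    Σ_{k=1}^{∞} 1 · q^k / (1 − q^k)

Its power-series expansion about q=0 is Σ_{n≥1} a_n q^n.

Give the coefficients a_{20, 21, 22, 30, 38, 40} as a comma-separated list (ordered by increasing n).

6, 4, 4, 8, 4, 8

n=20: 20·1 10·2 5·4 4·5 2·10 1·20  f→[1+1+1+1+1+1]=6
n=21: 21·1 7·3 3·7 1·21  f→[1+1+1+1]=4
n=22: 1·22 2·11 11·2 22·1  f→[1+1+1+1]=4
q^30  k|30↦f(k): 1:1 2:1 3:1 5:1 6:1 10:1 15:1 30:1  a_30=8
[q^38] f(38)=1,f(19)=1,f(2)=1,f(1)=1 ⇒ 4
[q^40] f(1)=1,f(2)=1,f(4)=1,f(5)=1,f(8)=1,f(10)=1,f(20)=1,f(40)=1 ⇒ 8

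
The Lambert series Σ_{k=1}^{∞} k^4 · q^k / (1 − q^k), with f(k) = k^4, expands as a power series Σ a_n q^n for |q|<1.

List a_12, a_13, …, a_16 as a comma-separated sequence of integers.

22386, 28562, 40834, 51332, 69905

q^12  k|12↦f(k): 12:20736 6:1296 4:256 3:81 2:16 1:1  a_12=22386
d|13:{1,13}  Σf=1+28561=28562
[q^14] f(1)=1,f(2)=16,f(7)=2401,f(14)=38416 ⇒ 40834
d|15:{15,5,3,1}  Σf=50625+625+81+1=51332
[q^16] f(16)=65536,f(8)=4096,f(4)=256,f(2)=16,f(1)=1 ⇒ 69905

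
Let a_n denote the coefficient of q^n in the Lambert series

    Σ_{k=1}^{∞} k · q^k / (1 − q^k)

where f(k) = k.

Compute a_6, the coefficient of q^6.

q^6  k|6↦f(k): 6:6 3:3 2:2 1:1  a_6=12

a_6 = 12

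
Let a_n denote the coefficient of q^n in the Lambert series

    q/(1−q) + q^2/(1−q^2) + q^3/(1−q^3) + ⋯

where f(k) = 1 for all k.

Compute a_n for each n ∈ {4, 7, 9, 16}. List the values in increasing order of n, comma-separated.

q^4  k|4↦f(k): 1:1 2:1 4:1  a_4=3
n=7: 7·1 1·7  f→[1+1]=2
d|9:{1,3,9}  Σf=1+1+1=3
d|16:{16,8,4,2,1}  Σf=1+1+1+1+1=5

3, 2, 3, 5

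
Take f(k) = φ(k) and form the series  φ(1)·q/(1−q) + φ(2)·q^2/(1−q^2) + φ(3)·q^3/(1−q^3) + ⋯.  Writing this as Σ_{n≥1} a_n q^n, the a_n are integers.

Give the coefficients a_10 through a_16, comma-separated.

q^10  k|10↦φ(k): 10:4 5:4 2:1 1:1  a_10=10
q^11  k|11↦φ(k): 1:1 11:10  a_11=11
n=12: 1·12 2·6 3·4 4·3 6·2 12·1  φ→[1+1+2+2+2+4]=12
d|13:{13,1}  Σφ=12+1=13
n=14: 1·14 2·7 7·2 14·1  φ→[1+1+6+6]=14
q^15  k|15↦φ(k): 1:1 3:2 5:4 15:8  a_15=15
q^16  k|16↦φ(k): 1:1 2:1 4:2 8:4 16:8  a_16=16

10, 11, 12, 13, 14, 15, 16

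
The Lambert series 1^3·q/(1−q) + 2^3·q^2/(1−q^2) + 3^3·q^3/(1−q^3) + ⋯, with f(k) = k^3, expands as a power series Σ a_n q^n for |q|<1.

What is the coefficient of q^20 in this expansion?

a_20 = 9198

[q^20] f(1)=1,f(2)=8,f(4)=64,f(5)=125,f(10)=1000,f(20)=8000 ⇒ 9198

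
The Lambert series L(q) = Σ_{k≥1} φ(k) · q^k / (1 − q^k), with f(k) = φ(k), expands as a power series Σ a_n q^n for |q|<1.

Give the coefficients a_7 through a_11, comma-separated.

[q^7] φ(7)=6,φ(1)=1 ⇒ 7
q^8  k|8↦φ(k): 8:4 4:2 2:1 1:1  a_8=8
[q^9] φ(9)=6,φ(3)=2,φ(1)=1 ⇒ 9
n=10: 1·10 2·5 5·2 10·1  φ→[1+1+4+4]=10
n=11: 1·11 11·1  φ→[1+10]=11

7, 8, 9, 10, 11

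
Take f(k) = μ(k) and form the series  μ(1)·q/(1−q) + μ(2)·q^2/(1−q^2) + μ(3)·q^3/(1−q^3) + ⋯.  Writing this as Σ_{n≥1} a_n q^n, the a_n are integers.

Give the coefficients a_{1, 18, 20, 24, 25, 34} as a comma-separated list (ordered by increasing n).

[q^1] μ(1)=1 ⇒ 1
[q^18] μ(1)=1,μ(2)=-1,μ(3)=-1,μ(6)=1,μ(9)=0,μ(18)=0 ⇒ 0
d|20:{1,2,4,5,10,20}  Σμ=1+(-1)+0+(-1)+1+0=0
q^24  k|24↦μ(k): 24:0 12:0 8:0 6:1 4:0 3:-1 2:-1 1:1  a_24=0
d|25:{25,5,1}  Σμ=0+(-1)+1=0
[q^34] μ(1)=1,μ(2)=-1,μ(17)=-1,μ(34)=1 ⇒ 0

1, 0, 0, 0, 0, 0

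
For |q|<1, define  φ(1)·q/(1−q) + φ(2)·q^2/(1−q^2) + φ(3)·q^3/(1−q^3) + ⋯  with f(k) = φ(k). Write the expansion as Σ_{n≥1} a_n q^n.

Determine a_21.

[q^21] φ(21)=12,φ(7)=6,φ(3)=2,φ(1)=1 ⇒ 21

a_21 = 21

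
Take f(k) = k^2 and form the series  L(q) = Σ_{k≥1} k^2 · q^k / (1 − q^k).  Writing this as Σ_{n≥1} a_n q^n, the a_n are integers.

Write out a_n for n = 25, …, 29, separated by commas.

651, 850, 820, 1050, 842

n=25: 25·1 5·5 1·25  f→[625+25+1]=651
[q^26] f(1)=1,f(2)=4,f(13)=169,f(26)=676 ⇒ 850
q^27  k|27↦f(k): 27:729 9:81 3:9 1:1  a_27=820
d|28:{1,2,4,7,14,28}  Σf=1+4+16+49+196+784=1050
q^29  k|29↦f(k): 1:1 29:841  a_29=842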